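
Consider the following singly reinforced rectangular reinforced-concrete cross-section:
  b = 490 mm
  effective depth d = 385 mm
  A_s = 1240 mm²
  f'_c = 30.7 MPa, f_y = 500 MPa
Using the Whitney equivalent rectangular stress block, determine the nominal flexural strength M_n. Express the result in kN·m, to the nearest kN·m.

M_n ≈ 224 kN·m

T = A_s f_y = 1240 × 500 = 620000 N = 620 kN.
From C = T: a = T/(0.85 f'_c b) = 620000/(0.85 × 30.7 × 490) = 48.49 mm.
M_n = T(d − a/2) = 620 kN × (385 − 24.245) mm = 223.67 kN·m.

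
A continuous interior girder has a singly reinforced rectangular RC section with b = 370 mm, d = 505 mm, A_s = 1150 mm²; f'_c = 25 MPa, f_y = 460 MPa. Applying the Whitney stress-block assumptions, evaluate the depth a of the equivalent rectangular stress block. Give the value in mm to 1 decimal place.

a ≈ 67.3 mm

T = A_s f_y = 1150 × 460 = 529000 N = 529 kN.
Setting C = 0.85 f'_c a b equal to T: a = 529000/(0.85 × 25 × 370) = 67.3 mm.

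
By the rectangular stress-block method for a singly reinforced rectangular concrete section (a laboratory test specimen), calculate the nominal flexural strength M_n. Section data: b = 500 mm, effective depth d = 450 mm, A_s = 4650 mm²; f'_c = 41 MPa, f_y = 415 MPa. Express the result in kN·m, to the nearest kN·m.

T = A_s f_y = 4650 × 415 = 1929750 N = 1929.75 kN.
From C = T: a = T/(0.85 f'_c b) = 1929750/(0.85 × 41 × 500) = 110.75 mm.
M_n = T(d − a/2) = 1929.75 kN × (450 − 55.375) mm = 761.53 kN·m.

M_n ≈ 762 kN·m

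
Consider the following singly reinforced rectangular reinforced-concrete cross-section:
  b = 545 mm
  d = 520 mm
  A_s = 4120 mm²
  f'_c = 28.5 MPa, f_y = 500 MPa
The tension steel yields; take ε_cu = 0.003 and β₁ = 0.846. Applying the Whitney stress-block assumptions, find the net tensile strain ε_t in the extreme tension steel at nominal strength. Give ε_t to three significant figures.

ε_t ≈ 0.00546

a = A_s f_y/(0.85 f'_c b) = 156.03 mm.
β₁ = 0.846, so c = a/β₁ = 156.03/0.846 = 184.43 mm.
From the linear strain diagram with ε_cu = 0.003: ε_t = 0.003 (d − c)/c = 0.003 × (520 − 184.43)/184.43 = 0.00546.
Since ε_t ≥ 0.005, the section is tension-controlled.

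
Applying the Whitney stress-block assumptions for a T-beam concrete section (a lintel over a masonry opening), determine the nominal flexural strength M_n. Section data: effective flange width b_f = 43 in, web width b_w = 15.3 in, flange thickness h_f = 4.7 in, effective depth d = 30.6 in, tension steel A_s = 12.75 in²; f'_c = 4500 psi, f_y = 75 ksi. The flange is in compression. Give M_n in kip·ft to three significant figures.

M_n ≈ 2190 kip·ft

Tension: T = A_s f_y = 12.75 × 75 = 956.25 kips.
Try a within the flange: a = T/(0.85 f'_c b_f) = 956.25/(0.85 × 4.5 × 43) = 5.814 in.
a = 5.814 > h_f = 4.7 in: the block extends into the web. Split into flange-overhang and web parts.
C_f = 0.85 f'_c (b_f − b_w) h_f = 0.85 × 4.5 × (43 − 15.3) × 4.7 = 498.0 kips.
Remaining web compression depth: a_w = (T − C_f)/(0.85 f'_c b_w) = (956.25 − 498.0)/(0.85 × 4.5 × 15.3) = 7.830 in.
M_n = C_f(d − h_f/2) + (T − C_f)(d − a_w/2) = 498.0 × (30.6 − 2.35) + 458.25 × (30.6 − 3.915) = 14068.5 + 12228.4 = 26296.9 kip·in.
M_n = 26296.9/12 = 2191.41 kip·ft.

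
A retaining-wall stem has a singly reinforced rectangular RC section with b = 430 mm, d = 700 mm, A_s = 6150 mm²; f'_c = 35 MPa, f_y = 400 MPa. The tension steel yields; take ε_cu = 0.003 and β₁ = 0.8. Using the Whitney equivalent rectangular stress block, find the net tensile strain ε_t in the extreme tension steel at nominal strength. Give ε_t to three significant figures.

a = A_s f_y/(0.85 f'_c b) = 192.30 mm.
β₁ = 0.8, so c = a/β₁ = 192.30/0.8 = 240.38 mm.
From the linear strain diagram with ε_cu = 0.003: ε_t = 0.003 (d − c)/c = 0.003 × (700 − 240.38)/240.38 = 0.00574.
Since ε_t ≥ 0.005, the section is tension-controlled.

ε_t ≈ 0.00574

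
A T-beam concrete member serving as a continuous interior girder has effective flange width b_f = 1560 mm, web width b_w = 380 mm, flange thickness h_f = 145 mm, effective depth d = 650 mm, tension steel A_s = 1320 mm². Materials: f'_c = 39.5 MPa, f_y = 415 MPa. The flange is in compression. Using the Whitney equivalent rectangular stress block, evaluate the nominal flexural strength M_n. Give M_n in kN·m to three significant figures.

Tension: T = A_s f_y = 1320 × 415 = 547800 N.
Try a within the flange: a = T/(0.85 f'_c b_f) = 547800/(0.85 × 39.5 × 1560) = 10.46 mm.
Since a = 10.46 ≤ h_f = 145 mm, the stress block lies entirely in the flange; analyse as a rectangular beam of width b_f.
M_n = T(d − a/2) = 547800 × (650 − 5.23) = 353.21 × 10⁶ N·mm.
M_n = 353.21 kN·m.

M_n ≈ 353 kN·m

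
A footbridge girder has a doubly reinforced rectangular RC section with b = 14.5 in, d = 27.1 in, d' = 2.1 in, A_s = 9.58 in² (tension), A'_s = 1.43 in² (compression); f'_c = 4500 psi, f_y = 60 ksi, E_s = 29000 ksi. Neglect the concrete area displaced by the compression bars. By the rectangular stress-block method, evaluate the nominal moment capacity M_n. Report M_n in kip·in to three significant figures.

M_n ≈ 13200 kip·in

Assume both steels yield.
a = (A_s − A'_s) f_y/(0.85 f'_c b) = (9.58 − 1.43) × 60/(0.85 × 4.5 × 14.5) = 8.817 in.
c = a/β₁ = 8.817/0.825 = 10.687 in; ε'_s = 0.003(c − d')/c = 0.0024 ≥ ε_y = 0.0021, so the compression steel yields.
M_n = (A_s − A'_s) f_y (d − a/2) + A'_s f_y (d − d') = 489 × (27.1 − 4.4085) + 85.8 × (27.1 − 2.1) = 11096.1 + 2145.0 = 13241.1 kip·in.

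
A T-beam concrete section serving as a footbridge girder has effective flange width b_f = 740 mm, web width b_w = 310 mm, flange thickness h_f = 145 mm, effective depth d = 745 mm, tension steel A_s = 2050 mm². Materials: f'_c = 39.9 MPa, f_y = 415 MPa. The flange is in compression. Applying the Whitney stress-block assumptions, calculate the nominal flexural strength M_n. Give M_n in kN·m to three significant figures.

Tension: T = A_s f_y = 2050 × 415 = 850750 N.
Try a within the flange: a = T/(0.85 f'_c b_f) = 850750/(0.85 × 39.9 × 740) = 33.90 mm.
Since a = 33.90 ≤ h_f = 145 mm, the stress block lies entirely in the flange; analyse as a rectangular beam of width b_f.
M_n = T(d − a/2) = 850750 × (745 − 16.95) = 619.39 × 10⁶ N·mm.
M_n = 619.39 kN·m.

M_n ≈ 619 kN·m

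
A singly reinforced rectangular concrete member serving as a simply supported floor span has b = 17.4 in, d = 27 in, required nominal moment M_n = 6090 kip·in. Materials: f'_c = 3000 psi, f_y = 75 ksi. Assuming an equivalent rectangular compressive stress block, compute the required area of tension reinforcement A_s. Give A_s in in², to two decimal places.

From M_n = 0.85 f'_c a b (d − a/2):
a = d − √(d² − 2M_n/(0.85 f'_c b)) = 27 − √(27² − 2 × 6090/(0.85 × 3 × 17.4)) = 5.681 in.
A_s = 0.85 f'_c a b / f_y = 0.85 × 3 × 5.681 × 17.4 / 75 = 3.361 in².

A_s ≈ 3.36 in²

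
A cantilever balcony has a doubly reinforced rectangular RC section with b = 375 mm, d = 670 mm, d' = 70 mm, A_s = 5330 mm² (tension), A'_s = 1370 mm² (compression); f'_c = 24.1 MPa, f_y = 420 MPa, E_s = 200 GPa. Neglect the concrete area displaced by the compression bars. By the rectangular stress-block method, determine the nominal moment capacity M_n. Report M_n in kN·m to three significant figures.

Assume both tension and compression steel yield.
Net tension couple steel: A_s − A'_s = 3960 mm².
a = (A_s − A'_s) f_y / (0.85 f'_c b) = 1663200/(0.85 × 24.1 × 375) = 216.51 mm.
c = a/β₁ = 216.51/0.85 = 254.72 mm; ε'_s = 0.003(c − d')/c = 0.0022 ≥ f_y/E_s = 0.0021, so compression steel does yield.
M_n = (A_s − A'_s) f_y (d − a/2) + A'_s f_y (d − d') = [1663200 × (670 − 108.255) + 575400 × (670 − 70)] × 10⁻⁶ = 934.29 + 345.24 = 1279.53 kN·m.

M_n ≈ 1280 kN·m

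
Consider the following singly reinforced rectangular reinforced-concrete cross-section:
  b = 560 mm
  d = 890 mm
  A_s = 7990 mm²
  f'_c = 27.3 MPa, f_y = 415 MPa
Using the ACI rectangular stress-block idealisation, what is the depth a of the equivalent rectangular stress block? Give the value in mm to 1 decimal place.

T = A_s f_y = 7990 × 415 = 3315850 N = 3315.85 kN.
Setting C = 0.85 f'_c a b equal to T: a = 3315850/(0.85 × 27.3 × 560) = 255.2 mm.

a ≈ 255.2 mm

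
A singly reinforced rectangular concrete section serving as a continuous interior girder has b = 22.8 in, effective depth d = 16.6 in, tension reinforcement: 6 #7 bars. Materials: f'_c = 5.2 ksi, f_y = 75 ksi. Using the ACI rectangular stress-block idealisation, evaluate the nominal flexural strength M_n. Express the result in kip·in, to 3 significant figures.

M_n ≈ 4120 kip·in

A_s = 6 × 0.6 = 3.6 in².
T = A_s f_y = 3.6 × 75 = 270 kips.
a = T/(0.85 f'_c b) = 270/(0.85 × 5.2 × 22.8) = 2.679 in.
M_n = T(d − a/2) = 270 × (16.6 − 1.3395) = 4120.3 kip·in.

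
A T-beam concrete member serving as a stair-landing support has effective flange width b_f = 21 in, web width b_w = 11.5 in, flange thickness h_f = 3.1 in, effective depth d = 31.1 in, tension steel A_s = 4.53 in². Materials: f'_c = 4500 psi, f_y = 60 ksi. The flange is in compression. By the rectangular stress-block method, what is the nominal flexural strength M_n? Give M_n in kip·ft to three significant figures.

Tension: T = A_s f_y = 4.53 × 60 = 271.8 kips.
Try a within the flange: a = T/(0.85 f'_c b_f) = 271.8/(0.85 × 4.5 × 21) = 3.384 in.
a = 3.384 > h_f = 3.1 in: the block extends into the web. Split into flange-overhang and web parts.
C_f = 0.85 f'_c (b_f − b_w) h_f = 0.85 × 4.5 × (21 − 11.5) × 3.1 = 112.6 kips.
Remaining web compression depth: a_w = (T − C_f)/(0.85 f'_c b_w) = (271.8 − 112.6)/(0.85 × 4.5 × 11.5) = 3.619 in.
M_n = C_f(d − h_f/2) + (T − C_f)(d − a_w/2) = 112.6 × (31.1 − 1.55) + 159.2 × (31.1 − 1.8095) = 3327.3 + 4663.0 = 7990.3 kip·in.
M_n = 7990.3/12 = 665.86 kip·ft.

M_n ≈ 666 kip·ft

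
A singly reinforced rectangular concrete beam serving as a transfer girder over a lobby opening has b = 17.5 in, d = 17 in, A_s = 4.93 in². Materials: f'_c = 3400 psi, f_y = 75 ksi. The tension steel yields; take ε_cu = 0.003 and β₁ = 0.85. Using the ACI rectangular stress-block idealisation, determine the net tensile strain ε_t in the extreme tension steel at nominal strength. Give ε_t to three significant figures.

ε_t ≈ 0.00293

a = A_s f_y/(0.85 f'_c b) = 7.311 in.
β₁ = 0.85, so c = a/β₁ = 7.311/0.85 = 8.601 in.
From the linear strain diagram with ε_cu = 0.003: ε_t = 0.003 (d − c)/c = 0.003 × (17 − 8.601)/8.601 = 0.00293.
ε_t < 0.004 — the section is over-reinforced for flexure under ACI limits.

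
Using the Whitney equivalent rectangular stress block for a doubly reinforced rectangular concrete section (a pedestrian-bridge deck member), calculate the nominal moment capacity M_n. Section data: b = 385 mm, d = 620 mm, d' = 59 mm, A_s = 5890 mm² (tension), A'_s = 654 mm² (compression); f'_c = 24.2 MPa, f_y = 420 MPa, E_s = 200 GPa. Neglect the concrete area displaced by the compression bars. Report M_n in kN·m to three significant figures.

Assume both tension and compression steel yield.
Net tension couple steel: A_s − A'_s = 5236 mm².
a = (A_s − A'_s) f_y / (0.85 f'_c b) = 2199120/(0.85 × 24.2 × 385) = 277.69 mm.
c = a/β₁ = 277.69/0.85 = 326.69 mm; ε'_s = 0.003(c − d')/c = 0.0025 ≥ f_y/E_s = 0.0021, so compression steel does yield.
M_n = (A_s − A'_s) f_y (d − a/2) + A'_s f_y (d − d') = [2199120 × (620 − 138.845) + 274680 × (620 − 59)] × 10⁻⁶ = 1058.12 + 154.10 = 1212.22 kN·m.

M_n ≈ 1210 kN·m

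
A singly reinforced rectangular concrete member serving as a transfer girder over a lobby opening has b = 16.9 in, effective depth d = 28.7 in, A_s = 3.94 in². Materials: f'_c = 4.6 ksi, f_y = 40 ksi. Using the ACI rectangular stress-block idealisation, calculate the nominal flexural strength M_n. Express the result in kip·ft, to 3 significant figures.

M_n ≈ 361 kip·ft

T = A_s f_y = 3.94 × 40 = 157.6 kips.
a = T/(0.85 f'_c b) = 157.6/(0.85 × 4.6 × 16.9) = 2.385 in.
M_n = T(d − a/2) = 157.6 × (28.7 − 1.1925) = 4335.2 kip·in = 4335.2/12 = 361.27 kip·ft.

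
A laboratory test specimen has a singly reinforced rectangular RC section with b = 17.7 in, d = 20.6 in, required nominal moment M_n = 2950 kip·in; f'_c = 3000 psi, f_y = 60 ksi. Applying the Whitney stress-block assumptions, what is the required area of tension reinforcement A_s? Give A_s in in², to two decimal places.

A_s ≈ 2.61 in²

From M_n = 0.85 f'_c a b (d − a/2):
a = d − √(d² − 2M_n/(0.85 f'_c b)) = 20.6 − √(20.6² − 2 × 2950/(0.85 × 3 × 17.7)) = 3.464 in.
A_s = 0.85 f'_c a b / f_y = 0.85 × 3 × 3.464 × 17.7 / 60 = 2.606 in².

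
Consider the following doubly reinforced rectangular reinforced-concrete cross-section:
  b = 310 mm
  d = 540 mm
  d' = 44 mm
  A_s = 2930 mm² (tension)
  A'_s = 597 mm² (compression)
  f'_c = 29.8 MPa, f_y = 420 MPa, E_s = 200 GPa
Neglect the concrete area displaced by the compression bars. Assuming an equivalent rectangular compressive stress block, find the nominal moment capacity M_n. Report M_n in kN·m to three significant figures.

M_n ≈ 592 kN·m

Assume both tension and compression steel yield.
Net tension couple steel: A_s − A'_s = 2333 mm².
a = (A_s − A'_s) f_y / (0.85 f'_c b) = 979860/(0.85 × 29.8 × 310) = 124.79 mm.
c = a/β₁ = 124.79/0.837 = 149.09 mm; ε'_s = 0.003(c − d')/c = 0.0021 ≥ f_y/E_s = 0.0021, so compression steel does yield.
M_n = (A_s − A'_s) f_y (d − a/2) + A'_s f_y (d − d') = [979860 × (540 − 62.395) + 250740 × (540 − 44)] × 10⁻⁶ = 467.99 + 124.37 = 592.36 kN·m.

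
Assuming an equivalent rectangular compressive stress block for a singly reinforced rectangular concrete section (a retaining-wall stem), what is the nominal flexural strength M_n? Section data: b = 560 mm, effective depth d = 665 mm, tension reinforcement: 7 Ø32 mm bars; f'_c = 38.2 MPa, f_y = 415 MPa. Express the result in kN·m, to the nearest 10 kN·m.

A_s = 7 × 804 = 5628 mm².
T = A_s f_y = 5628 × 415 = 2335620 N = 2335.62 kN.
From C = T: a = T/(0.85 f'_c b) = 2335620/(0.85 × 38.2 × 560) = 128.45 mm.
M_n = T(d − a/2) = 2335.62 kN × (665 − 64.225) mm = 1403.18 kN·m.

M_n ≈ 1400 kN·m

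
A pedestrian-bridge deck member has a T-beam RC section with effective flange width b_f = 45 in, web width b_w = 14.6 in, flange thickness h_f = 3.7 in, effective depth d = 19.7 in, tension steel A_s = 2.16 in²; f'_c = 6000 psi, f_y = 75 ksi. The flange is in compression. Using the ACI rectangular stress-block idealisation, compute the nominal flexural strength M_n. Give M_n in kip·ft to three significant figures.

M_n ≈ 261 kip·ft

Tension: T = A_s f_y = 2.16 × 75 = 162 kips.
Try a within the flange: a = T/(0.85 f'_c b_f) = 162/(0.85 × 6 × 45) = 0.706 in.
Since a = 0.706 ≤ h_f = 3.7 in, the stress block lies entirely in the flange; analyse as a rectangular beam of width b_f.
M_n = T(d − a/2) = 162 × (19.7 − 0.353) = 3134.2 kip·in.
M_n = 3134.2/12 = 261.18 kip·ft.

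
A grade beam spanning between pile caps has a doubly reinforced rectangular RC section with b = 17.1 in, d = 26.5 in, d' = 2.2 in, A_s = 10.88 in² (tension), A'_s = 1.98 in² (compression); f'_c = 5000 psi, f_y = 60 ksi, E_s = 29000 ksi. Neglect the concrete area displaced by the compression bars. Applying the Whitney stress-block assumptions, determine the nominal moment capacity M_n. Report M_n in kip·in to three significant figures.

Assume both steels yield.
a = (A_s − A'_s) f_y/(0.85 f'_c b) = (10.88 − 1.98) × 60/(0.85 × 5 × 17.1) = 7.348 in.
c = a/β₁ = 7.348/0.8 = 9.185 in; ε'_s = 0.003(c − d')/c = 0.0023 ≥ ε_y = 0.0021, so the compression steel yields.
M_n = (A_s − A'_s) f_y (d − a/2) + A'_s f_y (d − d') = 534 × (26.5 − 3.674) + 118.8 × (26.5 − 2.2) = 12189.1 + 2886.8 = 15075.9 kip·in.

M_n ≈ 15100 kip·in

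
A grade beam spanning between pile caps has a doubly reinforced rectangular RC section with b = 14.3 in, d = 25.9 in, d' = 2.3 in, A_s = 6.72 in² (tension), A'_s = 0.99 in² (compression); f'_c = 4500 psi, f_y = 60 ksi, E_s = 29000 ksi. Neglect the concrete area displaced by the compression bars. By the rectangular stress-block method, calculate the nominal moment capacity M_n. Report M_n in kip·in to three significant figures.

M_n ≈ 9230 kip·in

Assume both steels yield.
a = (A_s − A'_s) f_y/(0.85 f'_c b) = (6.72 − 0.99) × 60/(0.85 × 4.5 × 14.3) = 6.285 in.
c = a/β₁ = 6.285/0.825 = 7.618 in; ε'_s = 0.003(c − d')/c = 0.0021 ≥ ε_y = 0.0021, so the compression steel yields.
M_n = (A_s − A'_s) f_y (d − a/2) + A'_s f_y (d − d') = 343.8 × (25.9 − 3.1425) + 59.4 × (25.9 − 2.3) = 7824.0 + 1401.8 = 9225.8 kip·in.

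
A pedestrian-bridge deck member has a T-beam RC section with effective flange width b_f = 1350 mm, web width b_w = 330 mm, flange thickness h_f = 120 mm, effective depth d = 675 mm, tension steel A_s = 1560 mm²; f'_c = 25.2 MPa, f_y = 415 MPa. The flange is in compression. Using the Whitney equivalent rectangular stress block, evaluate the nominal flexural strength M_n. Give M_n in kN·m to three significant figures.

Tension: T = A_s f_y = 1560 × 415 = 647400 N.
Try a within the flange: a = T/(0.85 f'_c b_f) = 647400/(0.85 × 25.2 × 1350) = 22.39 mm.
Since a = 22.39 ≤ h_f = 120 mm, the stress block lies entirely in the flange; analyse as a rectangular beam of width b_f.
M_n = T(d − a/2) = 647400 × (675 − 11.195) = 429.75 × 10⁶ N·mm.
M_n = 429.75 kN·m.

M_n ≈ 430 kN·m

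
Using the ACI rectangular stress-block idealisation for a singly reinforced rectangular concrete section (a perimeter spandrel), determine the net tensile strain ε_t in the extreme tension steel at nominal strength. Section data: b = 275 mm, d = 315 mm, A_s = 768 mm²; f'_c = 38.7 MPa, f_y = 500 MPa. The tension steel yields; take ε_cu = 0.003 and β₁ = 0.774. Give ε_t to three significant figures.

a = A_s f_y/(0.85 f'_c b) = 42.45 mm.
β₁ = 0.774, so c = a/β₁ = 42.45/0.774 = 54.84 mm.
From the linear strain diagram with ε_cu = 0.003: ε_t = 0.003 (d − c)/c = 0.003 × (315 − 54.84)/54.84 = 0.0142.
Since ε_t ≥ 0.005, the section is tension-controlled.

ε_t ≈ 0.0142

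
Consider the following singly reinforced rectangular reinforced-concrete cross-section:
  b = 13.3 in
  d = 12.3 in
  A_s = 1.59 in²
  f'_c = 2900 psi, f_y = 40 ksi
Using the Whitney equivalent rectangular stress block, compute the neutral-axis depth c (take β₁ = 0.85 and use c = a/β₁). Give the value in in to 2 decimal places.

c ≈ 2.28 in

T = A_s f_y = 1.59 × 40 = 63.6 kips.
a = T/(0.85 f'_c b) = 63.6/(0.85 × 2.9 × 13.3) = 1.9399 in.
With β₁ = 0.85, c = a/β₁ = 1.9399/0.85 = 2.28 in.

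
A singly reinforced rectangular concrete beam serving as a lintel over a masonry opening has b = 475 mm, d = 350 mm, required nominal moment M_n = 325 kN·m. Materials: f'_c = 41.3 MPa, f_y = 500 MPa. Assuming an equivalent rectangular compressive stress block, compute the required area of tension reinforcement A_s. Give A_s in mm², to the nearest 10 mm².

A_s ≈ 2030 mm²

With M_n = 0.85 f'_c a b (d − a/2), solve the quadratic for a:
a = d − √(d² − 2M_n/(0.85 f'_c b)) = 350 − √(350² − 2 × 325×10⁶/(0.85 × 41.3 × 475)) = 61.00 mm.
A_s = 0.85 f'_c a b / f_y = 0.85 × 41.3 × 61.00 × 475 / 500 = 2034.3 mm².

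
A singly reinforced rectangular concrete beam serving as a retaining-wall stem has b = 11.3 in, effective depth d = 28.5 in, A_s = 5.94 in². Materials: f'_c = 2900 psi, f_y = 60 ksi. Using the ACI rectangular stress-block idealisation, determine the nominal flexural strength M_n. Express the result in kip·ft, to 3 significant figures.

T = A_s f_y = 5.94 × 60 = 356.4 kips.
a = T/(0.85 f'_c b) = 356.4/(0.85 × 2.9 × 11.3) = 12.795 in.
M_n = T(d − a/2) = 356.4 × (28.5 − 6.3975) = 7877.3 kip·in = 7877.3/12 = 656.44 kip·ft.

M_n ≈ 656 kip·ft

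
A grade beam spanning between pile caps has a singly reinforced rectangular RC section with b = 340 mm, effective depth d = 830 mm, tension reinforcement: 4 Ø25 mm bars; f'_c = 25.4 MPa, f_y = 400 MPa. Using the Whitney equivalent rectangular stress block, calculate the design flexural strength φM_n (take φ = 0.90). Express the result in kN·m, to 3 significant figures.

A_s = 4 × 491 = 1964 mm².
T = A_s f_y = 1964 × 400 = 785600 N = 785.6 kN.
From C = T: a = T/(0.85 f'_c b) = 785600/(0.85 × 25.4 × 340) = 107.02 mm.
M_n = T(d − a/2) = 785.6 kN × (830 − 53.51) mm = 610.01 kN·m.
φM_n = 0.90 × 610.01 = 549.01 kN·m.

φM_n ≈ 549 kN·m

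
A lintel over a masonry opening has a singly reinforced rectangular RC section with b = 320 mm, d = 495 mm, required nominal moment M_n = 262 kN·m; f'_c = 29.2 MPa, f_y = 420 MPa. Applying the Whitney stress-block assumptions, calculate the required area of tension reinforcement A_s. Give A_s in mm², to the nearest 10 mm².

With M_n = 0.85 f'_c a b (d − a/2), solve the quadratic for a:
a = d − √(d² − 2M_n/(0.85 f'_c b)) = 495 − √(495² − 2 × 262×10⁶/(0.85 × 29.2 × 320)) = 71.86 mm.
A_s = 0.85 f'_c a b / f_y = 0.85 × 29.2 × 71.86 × 320 / 420 = 1358.9 mm².

A_s ≈ 1360 mm²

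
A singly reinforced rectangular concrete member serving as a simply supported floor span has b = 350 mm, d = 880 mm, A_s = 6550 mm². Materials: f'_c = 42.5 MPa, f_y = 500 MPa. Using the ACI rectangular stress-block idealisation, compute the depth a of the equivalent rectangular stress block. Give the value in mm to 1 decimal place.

T = A_s f_y = 6550 × 500 = 3275000 N = 3275 kN.
Setting C = 0.85 f'_c a b equal to T: a = 3275000/(0.85 × 42.5 × 350) = 259.0 mm.

a ≈ 259.0 mm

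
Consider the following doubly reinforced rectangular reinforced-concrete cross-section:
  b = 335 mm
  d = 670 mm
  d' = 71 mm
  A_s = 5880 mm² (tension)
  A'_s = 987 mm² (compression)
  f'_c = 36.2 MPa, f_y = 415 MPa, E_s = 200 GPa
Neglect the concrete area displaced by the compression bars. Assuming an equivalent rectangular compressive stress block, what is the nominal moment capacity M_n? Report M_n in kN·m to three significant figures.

Assume both tension and compression steel yield.
Net tension couple steel: A_s − A'_s = 4893 mm².
a = (A_s − A'_s) f_y / (0.85 f'_c b) = 2030595/(0.85 × 36.2 × 335) = 196.99 mm.
c = a/β₁ = 196.99/0.791 = 249.04 mm; ε'_s = 0.003(c − d')/c = 0.0021 ≥ f_y/E_s = 0.0021, so compression steel does yield.
M_n = (A_s − A'_s) f_y (d − a/2) + A'_s f_y (d − d') = [2030595 × (670 − 98.495) + 409605 × (670 − 71)] × 10⁻⁶ = 1160.50 + 245.35 = 1405.85 kN·m.

M_n ≈ 1410 kN·m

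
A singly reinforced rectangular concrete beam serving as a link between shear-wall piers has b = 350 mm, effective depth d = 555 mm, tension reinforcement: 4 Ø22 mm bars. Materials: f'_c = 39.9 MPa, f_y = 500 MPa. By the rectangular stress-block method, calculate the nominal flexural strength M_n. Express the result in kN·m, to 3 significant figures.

A_s = 4 × 380 = 1520 mm².
T = A_s f_y = 1520 × 500 = 760000 N = 760 kN.
From C = T: a = T/(0.85 f'_c b) = 760000/(0.85 × 39.9 × 350) = 64.03 mm.
M_n = T(d − a/2) = 760 kN × (555 − 32.015) mm = 397.47 kN·m.

M_n ≈ 397 kN·m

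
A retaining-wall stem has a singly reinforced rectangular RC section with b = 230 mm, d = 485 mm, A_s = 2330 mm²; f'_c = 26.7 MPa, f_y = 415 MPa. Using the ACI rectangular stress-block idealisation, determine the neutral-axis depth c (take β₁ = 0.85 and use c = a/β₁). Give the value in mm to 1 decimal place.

c ≈ 217.9 mm

T = A_s f_y = 2330 × 415 = 966950 N = 966.95 kN.
Setting C = 0.85 f'_c a b equal to T: a = 966950/(0.85 × 26.7 × 230) = 185.245 mm.
With β₁ = 0.85, c = a/β₁ = 185.245/0.85 = 217.9 mm.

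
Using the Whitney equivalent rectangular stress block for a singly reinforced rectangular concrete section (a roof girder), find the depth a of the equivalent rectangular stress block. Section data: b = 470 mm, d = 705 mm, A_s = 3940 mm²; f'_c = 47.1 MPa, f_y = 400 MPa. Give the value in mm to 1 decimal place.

a ≈ 83.8 mm

T = A_s f_y = 3940 × 400 = 1576000 N = 1576 kN.
Setting C = 0.85 f'_c a b equal to T: a = 1576000/(0.85 × 47.1 × 470) = 83.8 mm.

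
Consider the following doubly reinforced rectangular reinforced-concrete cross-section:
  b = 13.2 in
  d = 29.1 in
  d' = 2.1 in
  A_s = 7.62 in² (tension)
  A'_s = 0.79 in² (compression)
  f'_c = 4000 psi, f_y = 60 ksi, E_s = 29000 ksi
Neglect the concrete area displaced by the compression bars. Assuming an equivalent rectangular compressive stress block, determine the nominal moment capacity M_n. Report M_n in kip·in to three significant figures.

M_n ≈ 11300 kip·in

Assume both steels yield.
a = (A_s − A'_s) f_y/(0.85 f'_c b) = (7.62 − 0.79) × 60/(0.85 × 4 × 13.2) = 9.131 in.
c = a/β₁ = 9.131/0.85 = 10.742 in; ε'_s = 0.003(c − d')/c = 0.0024 ≥ ε_y = 0.0021, so the compression steel yields.
M_n = (A_s − A'_s) f_y (d − a/2) + A'_s f_y (d − d') = 409.8 × (29.1 − 4.5655) + 47.4 × (29.1 − 2.1) = 10054.2 + 1279.8 = 11334.0 kip·in.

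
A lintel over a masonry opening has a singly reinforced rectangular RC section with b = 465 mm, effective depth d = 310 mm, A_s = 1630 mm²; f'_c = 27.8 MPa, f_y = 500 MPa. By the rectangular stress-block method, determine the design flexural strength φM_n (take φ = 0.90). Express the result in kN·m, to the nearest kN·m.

T = A_s f_y = 1630 × 500 = 815000 N = 815 kN.
From C = T: a = T/(0.85 f'_c b) = 815000/(0.85 × 27.8 × 465) = 74.17 mm.
M_n = T(d − a/2) = 815 kN × (310 − 37.085) mm = 222.43 kN·m.
φM_n = 0.90 × 222.43 = 200.19 kN·m.

φM_n ≈ 200 kN·m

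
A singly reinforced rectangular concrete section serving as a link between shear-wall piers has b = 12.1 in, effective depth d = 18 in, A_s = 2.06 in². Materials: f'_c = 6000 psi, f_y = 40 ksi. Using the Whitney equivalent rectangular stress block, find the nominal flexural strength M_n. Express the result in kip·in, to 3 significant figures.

T = A_s f_y = 2.06 × 40 = 82.4 kips.
a = T/(0.85 f'_c b) = 82.4/(0.85 × 6 × 12.1) = 1.335 in.
M_n = T(d − a/2) = 82.4 × (18 − 0.6675) = 1428.2 kip·in.

M_n ≈ 1430 kip·in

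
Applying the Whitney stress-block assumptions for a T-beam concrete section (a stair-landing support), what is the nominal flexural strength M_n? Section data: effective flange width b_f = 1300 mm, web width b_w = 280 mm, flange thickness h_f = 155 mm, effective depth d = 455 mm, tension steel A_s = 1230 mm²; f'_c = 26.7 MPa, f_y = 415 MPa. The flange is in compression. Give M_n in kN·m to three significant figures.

M_n ≈ 228 kN·m

Tension: T = A_s f_y = 1230 × 415 = 510450 N.
Try a within the flange: a = T/(0.85 f'_c b_f) = 510450/(0.85 × 26.7 × 1300) = 17.30 mm.
Since a = 17.30 ≤ h_f = 155 mm, the stress block lies entirely in the flange; analyse as a rectangular beam of width b_f.
M_n = T(d − a/2) = 510450 × (455 − 8.65) = 227.84 × 10⁶ N·mm.
M_n = 227.84 kN·m.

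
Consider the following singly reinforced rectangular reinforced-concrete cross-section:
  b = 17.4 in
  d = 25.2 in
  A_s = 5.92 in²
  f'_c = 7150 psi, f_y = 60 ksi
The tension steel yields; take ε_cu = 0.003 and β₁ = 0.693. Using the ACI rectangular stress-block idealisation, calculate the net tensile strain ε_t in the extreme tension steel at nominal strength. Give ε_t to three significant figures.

ε_t ≈ 0.0126

a = A_s f_y/(0.85 f'_c b) = 3.359 in.
β₁ = 0.693, so c = a/β₁ = 3.359/0.693 = 4.847 in.
From the linear strain diagram with ε_cu = 0.003: ε_t = 0.003 (d − c)/c = 0.003 × (25.2 − 4.847)/4.847 = 0.0126.
Since ε_t ≥ 0.005, the section is tension-controlled.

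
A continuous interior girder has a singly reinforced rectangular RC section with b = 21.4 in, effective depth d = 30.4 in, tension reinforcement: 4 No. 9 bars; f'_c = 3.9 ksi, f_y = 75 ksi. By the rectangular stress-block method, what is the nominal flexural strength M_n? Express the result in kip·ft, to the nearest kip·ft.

A_s = 4 × 1 = 4 in².
T = A_s f_y = 4 × 75 = 300 kips.
a = T/(0.85 f'_c b) = 300/(0.85 × 3.9 × 21.4) = 4.229 in.
M_n = T(d − a/2) = 300 × (30.4 − 2.1145) = 8485.7 kip·in = 8485.7/12 = 707.14 kip·ft.

M_n ≈ 707 kip·ft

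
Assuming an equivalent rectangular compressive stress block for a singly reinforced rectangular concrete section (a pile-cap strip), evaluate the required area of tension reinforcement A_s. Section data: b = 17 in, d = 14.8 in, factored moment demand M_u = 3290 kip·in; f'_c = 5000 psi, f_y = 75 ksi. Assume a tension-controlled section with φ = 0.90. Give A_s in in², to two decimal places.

M_n = M_u/φ = 3290/0.90 = 3655.56 kip·in.
From M_n = 0.85 f'_c a b (d − a/2):
a = d − √(d² − 2M_n/(0.85 f'_c b)) = 14.8 − √(14.8² − 2 × 3655.56/(0.85 × 5 × 17)) = 3.944 in.
A_s = 0.85 f'_c a b / f_y = 0.85 × 5 × 3.944 × 17 / 75 = 3.799 in².

A_s ≈ 3.80 in²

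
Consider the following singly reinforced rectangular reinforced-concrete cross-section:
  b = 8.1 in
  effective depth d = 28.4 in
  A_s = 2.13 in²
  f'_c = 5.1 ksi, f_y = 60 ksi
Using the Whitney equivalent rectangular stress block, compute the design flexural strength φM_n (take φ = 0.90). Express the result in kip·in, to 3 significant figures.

T = A_s f_y = 2.13 × 60 = 127.8 kips.
a = T/(0.85 f'_c b) = 127.8/(0.85 × 5.1 × 8.1) = 3.640 in.
M_n = T(d − a/2) = 127.8 × (28.4 − 1.82) = 3396.9 kip·in.
φM_n = 0.90 × 3396.9 = 3057.2 kip·in.

φM_n ≈ 3060 kip·in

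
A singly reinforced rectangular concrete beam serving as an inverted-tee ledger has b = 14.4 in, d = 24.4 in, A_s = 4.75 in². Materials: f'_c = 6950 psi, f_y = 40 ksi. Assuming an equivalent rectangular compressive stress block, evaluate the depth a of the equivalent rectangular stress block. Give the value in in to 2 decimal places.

a ≈ 2.23 in

T = A_s f_y = 4.75 × 40 = 190 kips.
a = T/(0.85 f'_c b) = 190/(0.85 × 6.95 × 14.4) = 2.23 in.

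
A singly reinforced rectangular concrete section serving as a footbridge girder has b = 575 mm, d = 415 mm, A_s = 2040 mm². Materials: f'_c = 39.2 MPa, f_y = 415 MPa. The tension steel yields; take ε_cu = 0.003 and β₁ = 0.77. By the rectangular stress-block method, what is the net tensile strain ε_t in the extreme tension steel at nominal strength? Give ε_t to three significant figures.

ε_t ≈ 0.0187

a = A_s f_y/(0.85 f'_c b) = 44.19 mm.
β₁ = 0.77, so c = a/β₁ = 44.19/0.77 = 57.39 mm.
From the linear strain diagram with ε_cu = 0.003: ε_t = 0.003 (d − c)/c = 0.003 × (415 − 57.39)/57.39 = 0.0187.
Since ε_t ≥ 0.005, the section is tension-controlled.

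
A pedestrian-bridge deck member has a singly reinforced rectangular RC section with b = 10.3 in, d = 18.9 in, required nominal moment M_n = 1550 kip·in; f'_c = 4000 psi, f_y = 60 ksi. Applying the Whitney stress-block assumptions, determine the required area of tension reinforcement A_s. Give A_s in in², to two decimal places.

From M_n = 0.85 f'_c a b (d − a/2):
a = d − √(d² − 2M_n/(0.85 f'_c b)) = 18.9 − √(18.9² − 2 × 1550/(0.85 × 4 × 10.3)) = 2.508 in.
A_s = 0.85 f'_c a b / f_y = 0.85 × 4 × 2.508 × 10.3 / 60 = 1.464 in².

A_s ≈ 1.46 in²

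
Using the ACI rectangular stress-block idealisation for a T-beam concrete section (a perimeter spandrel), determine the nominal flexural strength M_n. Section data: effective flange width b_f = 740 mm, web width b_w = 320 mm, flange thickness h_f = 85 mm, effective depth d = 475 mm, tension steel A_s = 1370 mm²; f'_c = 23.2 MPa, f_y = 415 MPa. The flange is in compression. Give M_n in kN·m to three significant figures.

M_n ≈ 259 kN·m

Tension: T = A_s f_y = 1370 × 415 = 568550 N.
Try a within the flange: a = T/(0.85 f'_c b_f) = 568550/(0.85 × 23.2 × 740) = 38.96 mm.
Since a = 38.96 ≤ h_f = 85 mm, the stress block lies entirely in the flange; analyse as a rectangular beam of width b_f.
M_n = T(d − a/2) = 568550 × (475 − 19.48) = 258.99 × 10⁶ N·mm.
M_n = 258.99 kN·m.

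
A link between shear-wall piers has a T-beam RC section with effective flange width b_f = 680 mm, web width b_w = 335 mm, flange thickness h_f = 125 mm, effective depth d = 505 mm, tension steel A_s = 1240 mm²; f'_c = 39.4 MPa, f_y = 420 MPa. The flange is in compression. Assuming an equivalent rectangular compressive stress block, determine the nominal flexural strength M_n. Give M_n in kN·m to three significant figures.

M_n ≈ 257 kN·m

Tension: T = A_s f_y = 1240 × 420 = 520800 N.
Try a within the flange: a = T/(0.85 f'_c b_f) = 520800/(0.85 × 39.4 × 680) = 22.87 mm.
Since a = 22.87 ≤ h_f = 125 mm, the stress block lies entirely in the flange; analyse as a rectangular beam of width b_f.
M_n = T(d − a/2) = 520800 × (505 − 11.435) = 257.05 × 10⁶ N·mm.
M_n = 257.05 kN·m.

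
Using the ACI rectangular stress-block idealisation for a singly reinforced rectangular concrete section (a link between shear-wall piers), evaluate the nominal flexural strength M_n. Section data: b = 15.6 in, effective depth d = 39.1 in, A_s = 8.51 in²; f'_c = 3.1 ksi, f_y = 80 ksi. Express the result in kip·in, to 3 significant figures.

T = A_s f_y = 8.51 × 80 = 680.8 kips.
a = T/(0.85 f'_c b) = 680.8/(0.85 × 3.1 × 15.6) = 16.562 in.
M_n = T(d − a/2) = 680.8 × (39.1 − 8.281) = 20981.6 kip·in.

M_n ≈ 21000 kip·in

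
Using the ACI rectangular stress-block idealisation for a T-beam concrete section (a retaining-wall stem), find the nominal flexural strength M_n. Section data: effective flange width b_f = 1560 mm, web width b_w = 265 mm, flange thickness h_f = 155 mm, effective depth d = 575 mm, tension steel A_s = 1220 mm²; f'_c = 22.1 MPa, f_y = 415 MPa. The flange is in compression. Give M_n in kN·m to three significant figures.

Tension: T = A_s f_y = 1220 × 415 = 506300 N.
Try a within the flange: a = T/(0.85 f'_c b_f) = 506300/(0.85 × 22.1 × 1560) = 17.28 mm.
Since a = 17.28 ≤ h_f = 155 mm, the stress block lies entirely in the flange; analyse as a rectangular beam of width b_f.
M_n = T(d − a/2) = 506300 × (575 − 8.64) = 286.75 × 10⁶ N·mm.
M_n = 286.75 kN·m.

M_n ≈ 287 kN·m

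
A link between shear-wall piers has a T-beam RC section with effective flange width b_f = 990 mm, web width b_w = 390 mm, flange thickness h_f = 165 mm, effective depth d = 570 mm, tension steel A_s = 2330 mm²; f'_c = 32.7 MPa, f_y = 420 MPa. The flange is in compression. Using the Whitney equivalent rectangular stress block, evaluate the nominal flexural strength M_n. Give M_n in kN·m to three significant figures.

M_n ≈ 540 kN·m

Tension: T = A_s f_y = 2330 × 420 = 978600 N.
Try a within the flange: a = T/(0.85 f'_c b_f) = 978600/(0.85 × 32.7 × 990) = 35.56 mm.
Since a = 35.56 ≤ h_f = 165 mm, the stress block lies entirely in the flange; analyse as a rectangular beam of width b_f.
M_n = T(d − a/2) = 978600 × (570 − 17.78) = 540.40 × 10⁶ N·mm.
M_n = 540.40 kN·m.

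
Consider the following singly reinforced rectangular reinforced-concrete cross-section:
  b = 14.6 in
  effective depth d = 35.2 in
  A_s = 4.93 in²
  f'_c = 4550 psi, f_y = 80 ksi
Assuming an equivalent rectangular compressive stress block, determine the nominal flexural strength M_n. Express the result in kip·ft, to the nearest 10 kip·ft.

M_n ≈ 1040 kip·ft

T = A_s f_y = 4.93 × 80 = 394.4 kips.
a = T/(0.85 f'_c b) = 394.4/(0.85 × 4.55 × 14.6) = 6.985 in.
M_n = T(d − a/2) = 394.4 × (35.2 − 3.4925) = 12505.4 kip·in = 12505.4/12 = 1042.12 kip·ft.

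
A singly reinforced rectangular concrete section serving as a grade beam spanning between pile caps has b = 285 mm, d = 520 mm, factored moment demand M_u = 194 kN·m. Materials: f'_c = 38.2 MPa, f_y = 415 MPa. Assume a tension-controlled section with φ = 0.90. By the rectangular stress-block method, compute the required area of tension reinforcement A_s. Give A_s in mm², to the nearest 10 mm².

M_n = M_u/φ = 194/0.90 = 215.556 kN·m.
With M_n = 0.85 f'_c a b (d − a/2), solve the quadratic for a:
a = d − √(d² − 2M_n/(0.85 f'_c b)) = 520 − √(520² − 2 × 215.556×10⁶/(0.85 × 38.2 × 285)) = 46.91 mm.
A_s = 0.85 f'_c a b / f_y = 0.85 × 38.2 × 46.91 × 285 / 415 = 1046.0 mm².

A_s ≈ 1050 mm²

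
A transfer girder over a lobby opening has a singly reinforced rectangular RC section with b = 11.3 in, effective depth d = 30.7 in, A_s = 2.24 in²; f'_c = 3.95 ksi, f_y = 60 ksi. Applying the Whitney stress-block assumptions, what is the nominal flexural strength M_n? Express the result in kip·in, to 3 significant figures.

M_n ≈ 3890 kip·in

T = A_s f_y = 2.24 × 60 = 134.4 kips.
a = T/(0.85 f'_c b) = 134.4/(0.85 × 3.95 × 11.3) = 3.542 in.
M_n = T(d − a/2) = 134.4 × (30.7 − 1.771) = 3888.1 kip·in.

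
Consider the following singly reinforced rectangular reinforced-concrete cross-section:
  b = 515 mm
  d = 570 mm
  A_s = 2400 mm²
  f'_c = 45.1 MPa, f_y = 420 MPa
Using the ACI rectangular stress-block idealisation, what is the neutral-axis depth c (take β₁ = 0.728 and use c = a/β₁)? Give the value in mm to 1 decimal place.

T = A_s f_y = 2400 × 420 = 1008000 N = 1008 kN.
Setting C = 0.85 f'_c a b equal to T: a = 1008000/(0.85 × 45.1 × 515) = 51.057 mm.
With β₁ = 0.728, c = a/β₁ = 51.057/0.728 = 70.1 mm.

c ≈ 70.1 mm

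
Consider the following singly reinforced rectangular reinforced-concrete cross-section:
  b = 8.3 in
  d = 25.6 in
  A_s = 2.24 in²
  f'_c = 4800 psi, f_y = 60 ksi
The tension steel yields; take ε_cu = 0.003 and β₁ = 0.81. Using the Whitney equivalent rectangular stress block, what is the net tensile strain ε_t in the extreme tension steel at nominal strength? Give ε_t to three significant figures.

ε_t ≈ 0.0127

a = A_s f_y/(0.85 f'_c b) = 3.969 in.
β₁ = 0.81, so c = a/β₁ = 3.969/0.81 = 4.900 in.
From the linear strain diagram with ε_cu = 0.003: ε_t = 0.003 (d − c)/c = 0.003 × (25.6 − 4.900)/4.900 = 0.0127.
Since ε_t ≥ 0.005, the section is tension-controlled.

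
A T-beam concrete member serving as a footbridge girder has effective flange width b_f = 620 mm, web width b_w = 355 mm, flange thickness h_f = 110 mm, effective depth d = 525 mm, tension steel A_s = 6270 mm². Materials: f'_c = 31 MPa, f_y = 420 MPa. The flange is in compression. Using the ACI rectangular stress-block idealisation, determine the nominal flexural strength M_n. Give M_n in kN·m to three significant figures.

Tension: T = A_s f_y = 6270 × 420 = 2633400 N.
Try a within the flange: a = T/(0.85 f'_c b_f) = 2633400/(0.85 × 31 × 620) = 161.19 mm.
a = 161.19 > h_f = 110 mm: the block extends into the web. Split into flange-overhang and web parts.
C_f = 0.85 f'_c (b_f − b_w) h_f = 0.85 × 31 × (620 − 355) × 110 = 768103 N.
Remaining web compression depth: a_w = (T − C_f)/(0.85 f'_c b_w) = (2633400 − 768103)/(0.85 × 31 × 355) = 199.41 mm.
M_n = C_f(d − h_f/2) + (T − C_f)(d − a_w/2) = 768103 × (525 − 55) + 1865297 × (525 − 99.705) = 361.01 + 793.30 = 1154.31 × 10⁶ N·mm.
M_n = 1154.31 kN·m.

M_n ≈ 1150 kN·m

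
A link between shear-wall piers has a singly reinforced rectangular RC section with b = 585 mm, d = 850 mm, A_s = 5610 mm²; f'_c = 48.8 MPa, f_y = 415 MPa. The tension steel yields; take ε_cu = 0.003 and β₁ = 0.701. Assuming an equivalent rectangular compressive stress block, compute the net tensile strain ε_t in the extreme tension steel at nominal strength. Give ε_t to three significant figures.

a = A_s f_y/(0.85 f'_c b) = 95.94 mm.
β₁ = 0.701, so c = a/β₁ = 95.94/0.701 = 136.86 mm.
From the linear strain diagram with ε_cu = 0.003: ε_t = 0.003 (d − c)/c = 0.003 × (850 − 136.86)/136.86 = 0.0156.
Since ε_t ≥ 0.005, the section is tension-controlled.

ε_t ≈ 0.0156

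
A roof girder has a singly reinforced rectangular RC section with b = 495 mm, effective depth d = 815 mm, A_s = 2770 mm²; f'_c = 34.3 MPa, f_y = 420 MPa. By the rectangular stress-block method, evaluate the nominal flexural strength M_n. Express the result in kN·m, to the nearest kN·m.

M_n ≈ 901 kN·m

T = A_s f_y = 2770 × 420 = 1163400 N = 1163.4 kN.
From C = T: a = T/(0.85 f'_c b) = 1163400/(0.85 × 34.3 × 495) = 80.61 mm.
M_n = T(d − a/2) = 1163.4 kN × (815 − 40.305) mm = 901.28 kN·m.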